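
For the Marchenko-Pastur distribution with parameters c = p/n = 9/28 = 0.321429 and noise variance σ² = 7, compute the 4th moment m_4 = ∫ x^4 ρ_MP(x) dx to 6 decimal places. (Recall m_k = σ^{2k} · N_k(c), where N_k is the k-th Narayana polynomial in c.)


E[X⁴] = σ⁸ (1 + 6c + 6c² + c³) (fourth MP moment). With σ² = 7 (so σ⁸ = 2401) and c = 9/28 = 0.321429: E[X⁴] = 2401 · (1 + 6·0.321429 + 6·(0.321429)² + (0.321429)³) = 2401 · 3.581678.

So E[X^4] = 8599.609375.


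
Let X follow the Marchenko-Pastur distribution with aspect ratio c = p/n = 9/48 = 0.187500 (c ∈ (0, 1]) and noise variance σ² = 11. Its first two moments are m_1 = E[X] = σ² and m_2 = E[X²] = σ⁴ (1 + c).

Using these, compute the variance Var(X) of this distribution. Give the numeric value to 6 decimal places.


m_1 = E[X] = σ² = 11, so m_1² = 121.
m_2 = E[X²] = σ⁴ (1 + c) = 121 · (1 + 0.187500) = 121 · 1.187500 = 143.687500.
(Note m_2 − m_1² simplifies to c · σ⁴ = 0.187500 · 121.)

Var(X) = m_2 − m_1² = 143.687500 − 121 = 22.687500.


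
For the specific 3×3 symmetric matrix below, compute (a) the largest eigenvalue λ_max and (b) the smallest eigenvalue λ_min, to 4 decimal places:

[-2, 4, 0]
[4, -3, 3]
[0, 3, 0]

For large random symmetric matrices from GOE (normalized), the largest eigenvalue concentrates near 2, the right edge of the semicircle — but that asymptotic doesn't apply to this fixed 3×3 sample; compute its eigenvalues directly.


Since M is real symmetric, all three eigenvalues are real; they are the roots of det(λI − M) = λ³ − (tr M) λ² + s λ − det M, where s is the sum of the principal 2×2 minors.
tr M = -2 + (-3) + 0 = -5.
s = ((-2)·(-3) − 4²) + ((-2)·0 − 0²) + ((-3)·0 − 3²) = -10 + 0 + (-9) = -19.
det M (expand along row 1) = (-2)·(-9) − 4·0 + 0·12 = 18.
Characteristic polynomial: λ³ + 5λ² − 19λ − 18 = 0.
Substitute λ = y + (tr M)/3 = y − 1.666667 to remove the quadratic term: y³ + p·y + q = 0 with p = s − (tr M)²/3 = -27.333333 and q = −2(tr M)³/27 + (tr M)·s/3 − det M = 22.925926.
Three real roots ⇒ use the trigonometric (Viète) form: r = 2√(−p/3) = 6.036923, φ = arccos(3q/(p·r)) = arccos(-0.416812) = 2.000731 rad.
y_k = r·cos(φ/3 − 2πk/3) for k = 0, 1, 2 gives y = 4.743431, 0.862203, -5.605634.
λ_k = y_k − 1.666667 gives λ = 3.0768, -0.8045, -7.2723 (check: the sum is -5.0000 = tr M).

Hence λ_max = 3.0768 and λ_min = -7.2723.


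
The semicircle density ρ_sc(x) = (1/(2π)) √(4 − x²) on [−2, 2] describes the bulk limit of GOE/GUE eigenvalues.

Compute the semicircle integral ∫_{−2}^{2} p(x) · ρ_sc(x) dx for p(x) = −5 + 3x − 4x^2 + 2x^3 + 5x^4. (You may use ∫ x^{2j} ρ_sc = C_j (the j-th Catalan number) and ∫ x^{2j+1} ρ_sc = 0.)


Write p(x) = Σ a_i x^i, split into monomials and integrate each against ρ_sc separately.
Using ∫ x^{2j} ρ_sc = C_j = (1/(j+1)) C(2j, j) (Catalan numbers) and ∫ x^{2j+1} ρ_sc = 0 (odd monomials vanish by symmetry):
  i = 0 (even): a_0 · C_{0} = -5 · 1 = -5
  i = 1 (odd): ∫ x^1 ρ_sc = 0 (vanishes)
  i = 2 (even): a_2 · C_{1} = -4 · 1 = -4
  i = 3 (odd): ∫ x^3 ρ_sc = 0 (vanishes)
  i = 4 (even): a_4 · C_{2} = 5 · 2 = 10

Summing the contributions: ∫_{−2}^{2} p(x) ρ_sc(x) dx = (-5) + (-4) + 10 = 1.


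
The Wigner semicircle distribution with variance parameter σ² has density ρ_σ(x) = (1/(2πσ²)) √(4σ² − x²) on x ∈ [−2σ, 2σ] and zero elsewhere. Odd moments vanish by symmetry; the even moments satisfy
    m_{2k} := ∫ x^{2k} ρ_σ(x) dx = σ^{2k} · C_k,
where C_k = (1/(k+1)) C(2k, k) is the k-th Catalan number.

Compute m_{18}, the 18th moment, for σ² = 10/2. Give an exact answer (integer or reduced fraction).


By the scaled semicircle moment identity, m_{2k} = σ^{2k} · C_k with k = 9.
C_9 = (1/(k+1)) · C(2k, k) = (1/10) · C(18, 9) = (1/10) · 48620 = 4862.
σ^{2k} = (σ²)^k = (10/2)^9 = 1953125.

Therefore m_{18} = σ^{18} · C_9 = 1953125 · 4862 = 9496093750.


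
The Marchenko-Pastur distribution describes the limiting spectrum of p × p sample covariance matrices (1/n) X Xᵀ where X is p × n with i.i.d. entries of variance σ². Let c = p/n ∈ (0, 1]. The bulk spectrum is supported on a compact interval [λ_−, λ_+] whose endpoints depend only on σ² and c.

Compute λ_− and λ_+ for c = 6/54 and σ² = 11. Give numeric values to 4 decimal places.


c = 6/54 = 0.111111; √c = 0.333333.
λ_− = σ² (1 − √c)² = 11 · (1 − 0.333333)² = 11 · (0.666667)² = 4.888889.
λ_+ = σ² (1 + √c)² = 11 · (1 + 0.333333)² = 11 · (1.333333)² = 19.555556.

Rounded to 4 decimal places: λ_− ≈ 4.8889, λ_+ ≈ 19.5556.


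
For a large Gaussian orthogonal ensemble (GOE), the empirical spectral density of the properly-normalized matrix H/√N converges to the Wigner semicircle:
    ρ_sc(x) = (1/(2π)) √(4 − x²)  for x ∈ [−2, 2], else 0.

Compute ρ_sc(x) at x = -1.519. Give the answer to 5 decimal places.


ρ_sc(x) = (1/(2π)) √(4 − x²). With x = -1.519:
  4 − x² = 4 − (-1.519)² = 4 − 2.307361 = 1.692639.
  √(4 − x²) = 1.301015.
  1/(2π) = 0.159155.
  ρ_sc(-1.519) = 0.159155 · 1.301015 = 0.207063.

Rounded to 5 decimal places: ρ_sc(-1.519) ≈ 0.20706.


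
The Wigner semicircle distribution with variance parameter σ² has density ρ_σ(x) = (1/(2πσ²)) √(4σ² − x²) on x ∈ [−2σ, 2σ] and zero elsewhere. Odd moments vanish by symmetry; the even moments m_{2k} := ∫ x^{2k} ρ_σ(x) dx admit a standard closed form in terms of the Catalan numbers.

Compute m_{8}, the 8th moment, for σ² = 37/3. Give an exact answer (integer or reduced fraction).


By the scaled semicircle moment identity, m_{2k} = σ^{2k} · C_k with k = 4.
C_4 = (1/(k+1)) · C(2k, k) = (1/5) · C(8, 4) = (1/5) · 70 = 14.
σ^{2k} = (σ²)^k = (37/3)^4 = 1874161/81.

Therefore m_{8} = σ^{8} · C_4 = (1874161/81) · 14 = 26238254/81.


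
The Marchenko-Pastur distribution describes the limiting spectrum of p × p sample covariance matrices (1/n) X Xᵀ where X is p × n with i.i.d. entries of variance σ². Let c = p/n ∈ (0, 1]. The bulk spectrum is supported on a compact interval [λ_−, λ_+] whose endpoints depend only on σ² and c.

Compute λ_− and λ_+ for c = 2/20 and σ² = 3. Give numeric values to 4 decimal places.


c = 2/20 = 0.100000; √c = 0.316228.
λ_− = σ² (1 − √c)² = 3 · (1 − 0.316228)² = 3 · (0.683772)² = 1.402633.
λ_+ = σ² (1 + √c)² = 3 · (1 + 0.316228)² = 3 · (1.316228)² = 5.197367.

Rounded to 4 decimal places: λ_− ≈ 1.4026, λ_+ ≈ 5.1974.


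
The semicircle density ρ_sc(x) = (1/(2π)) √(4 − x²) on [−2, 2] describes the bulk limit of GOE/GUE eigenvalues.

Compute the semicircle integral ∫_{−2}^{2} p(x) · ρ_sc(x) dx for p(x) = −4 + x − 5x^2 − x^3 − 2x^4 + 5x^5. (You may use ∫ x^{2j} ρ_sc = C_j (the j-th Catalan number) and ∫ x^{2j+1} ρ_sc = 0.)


Write p(x) = Σ a_i x^i, split into monomials and integrate each against ρ_sc separately.
Using ∫ x^{2j} ρ_sc = C_j = (1/(j+1)) C(2j, j) (Catalan numbers) and ∫ x^{2j+1} ρ_sc = 0 (odd monomials vanish by symmetry):
  i = 0 (even): a_0 · C_{0} = -4 · 1 = -4
  i = 1 (odd): ∫ x^1 ρ_sc = 0 (vanishes)
  i = 2 (even): a_2 · C_{1} = -5 · 1 = -5
  i = 3 (odd): ∫ x^3 ρ_sc = 0 (vanishes)
  i = 4 (even): a_4 · C_{2} = -2 · 2 = -4
  i = 5 (odd): ∫ x^5 ρ_sc = 0 (vanishes)

Summing the contributions: ∫_{−2}^{2} p(x) ρ_sc(x) dx = (-4) + (-5) + (-4) = -13.


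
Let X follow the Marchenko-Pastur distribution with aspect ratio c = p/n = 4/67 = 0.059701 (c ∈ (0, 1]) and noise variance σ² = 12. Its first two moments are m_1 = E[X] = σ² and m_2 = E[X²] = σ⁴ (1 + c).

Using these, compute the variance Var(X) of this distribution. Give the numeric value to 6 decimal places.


m_1 = E[X] = σ² = 12, so m_1² = 144.
m_2 = E[X²] = σ⁴ (1 + c) = 144 · (1 + 0.059701) = 144 · 1.059701 = 152.597015.
(Note m_2 − m_1² simplifies to c · σ⁴ = 0.059701 · 144.)

Var(X) = m_2 − m_1² = 152.597015 − 144 = 8.597015.


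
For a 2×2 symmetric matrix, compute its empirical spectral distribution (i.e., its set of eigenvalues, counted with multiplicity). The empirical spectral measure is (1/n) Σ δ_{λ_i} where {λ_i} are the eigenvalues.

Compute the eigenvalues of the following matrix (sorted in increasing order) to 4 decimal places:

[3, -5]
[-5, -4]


Since M is real symmetric, both eigenvalues are real; they are the roots of det(λI − M) = λ² − (tr M) λ + det M.
tr M = 3 + (-4) = -1.
det M = 3·(-4) − (-5)² = -12 − 25 = -37.
Characteristic polynomial: λ² + λ − 37 = 0.
Discriminant Δ = (tr M)² − 4·det M = 1 − (-148) = 149; √Δ = 12.206556.
λ = (tr M ± √Δ)/2 = (-1 ± 12.206556)/2, giving (tr M − √Δ)/2 = -6.6033 and (tr M + √Δ)/2 = 5.6033.

Eigenvalues sorted in increasing order: [-6.6033, 5.6033].


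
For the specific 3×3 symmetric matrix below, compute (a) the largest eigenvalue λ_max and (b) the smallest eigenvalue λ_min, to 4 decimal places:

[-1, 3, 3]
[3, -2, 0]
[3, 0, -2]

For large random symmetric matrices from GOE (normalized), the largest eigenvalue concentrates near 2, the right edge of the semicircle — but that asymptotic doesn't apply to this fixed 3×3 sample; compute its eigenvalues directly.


Since M is real symmetric, all three eigenvalues are real; they are the roots of det(λI − M) = λ³ − (tr M) λ² + s λ − det M, where s is the sum of the principal 2×2 minors.
tr M = -1 + (-2) + (-2) = -5.
s = ((-1)·(-2) − 3²) + ((-1)·(-2) − 3²) + ((-2)·(-2) − 0²) = -7 + (-7) + 4 = -10.
det M (expand along row 1) = (-1)·4 − 3·(-6) + 3·6 = 32.
Characteristic polynomial: λ³ + 5λ² − 10λ − 32 = 0.
Substitute λ = y + (tr M)/3 = y − 1.666667 to remove the quadratic term: y³ + p·y + q = 0 with p = s − (tr M)²/3 = -18.333333 and q = −2(tr M)³/27 + (tr M)·s/3 − det M = -6.074074.
Three real roots ⇒ use the trigonometric (Viète) form: r = 2√(−p/3) = 4.944132, φ = arccos(3q/(p·r)) = arccos(0.201034) = 1.368383 rad.
y_k = r·cos(φ/3 − 2πk/3) for k = 0, 1, 2 gives y = 4.438669, -0.333333, -4.105335.
λ_k = y_k − 1.666667 gives λ = 2.7720, -2.0000, -5.7720 (check: the sum is -5.0000 = tr M).

Hence λ_max = 2.7720 and λ_min = -5.7720.


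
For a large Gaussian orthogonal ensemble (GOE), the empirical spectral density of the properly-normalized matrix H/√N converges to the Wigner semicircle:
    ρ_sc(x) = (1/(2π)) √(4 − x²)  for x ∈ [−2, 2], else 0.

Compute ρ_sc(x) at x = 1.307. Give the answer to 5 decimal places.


ρ_sc(x) = (1/(2π)) √(4 − x²). With x = 1.307:
  4 − x² = 4 − (1.307)² = 4 − 1.708249 = 2.291751.
  √(4 − x²) = 1.513853.
  1/(2π) = 0.159155.
  ρ_sc(1.307) = 0.159155 · 1.513853 = 0.240937.

Rounded to 5 decimal places: ρ_sc(1.307) ≈ 0.24094.


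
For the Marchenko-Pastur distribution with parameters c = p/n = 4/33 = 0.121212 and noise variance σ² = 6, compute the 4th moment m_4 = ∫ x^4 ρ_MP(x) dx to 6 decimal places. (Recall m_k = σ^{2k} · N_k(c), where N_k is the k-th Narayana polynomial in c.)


E[X⁴] = σ⁸ (1 + 6c + 6c² + c³) (fourth MP moment). With σ² = 6 (so σ⁸ = 1296) and c = 4/33 = 0.121212: E[X⁴] = 1296 · (1 + 6·0.121212 + 6·(0.121212)² + (0.121212)³) = 1296 · 1.817208.

So E[X^4] = 2355.101427.


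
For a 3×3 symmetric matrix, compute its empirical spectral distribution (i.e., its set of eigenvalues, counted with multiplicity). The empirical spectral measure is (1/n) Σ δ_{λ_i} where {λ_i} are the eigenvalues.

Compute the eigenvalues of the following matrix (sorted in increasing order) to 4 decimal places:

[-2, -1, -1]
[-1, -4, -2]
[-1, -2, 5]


Since M is real symmetric, all three eigenvalues are real; they are the roots of det(λI − M) = λ³ − (tr M) λ² + s λ − det M, where s is the sum of the principal 2×2 minors.
tr M = -2 + (-4) + 5 = -1.
s = ((-2)·(-4) − (-1)²) + ((-2)·5 − (-1)²) + ((-4)·5 − (-2)²) = 7 + (-11) + (-24) = -28.
det M (expand along row 1) = (-2)·(-24) − (-1)·(-7) + (-1)·(-2) = 43.
Characteristic polynomial: λ³ + λ² − 28λ − 43 = 0.
Substitute λ = y + (tr M)/3 = y − 0.333333 to remove the quadratic term: y³ + p·y + q = 0 with p = s − (tr M)²/3 = -28.333333 and q = −2(tr M)³/27 + (tr M)·s/3 − det M = -33.592593.
Three real roots ⇒ use the trigonometric (Viète) form: r = 2√(−p/3) = 6.146363, φ = arccos(3q/(p·r)) = arccos(0.578694) = 0.953670 rad.
y_k = r·cos(φ/3 − 2πk/3) for k = 0, 1, 2 gives y = 5.838412, -1.255462, -4.582950.
λ_k = y_k − 0.333333 gives λ = 5.5051, -1.5888, -4.9163 (check: the sum is -1.0000 = tr M).

Eigenvalues sorted in increasing order: [-4.9163, -1.5888, 5.5051].


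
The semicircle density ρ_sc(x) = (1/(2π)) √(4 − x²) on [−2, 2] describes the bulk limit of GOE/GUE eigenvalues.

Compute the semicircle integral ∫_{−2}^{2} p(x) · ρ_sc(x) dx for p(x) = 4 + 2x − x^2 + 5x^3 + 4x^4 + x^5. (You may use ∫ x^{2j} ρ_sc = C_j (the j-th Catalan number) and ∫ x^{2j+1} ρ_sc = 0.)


Write p(x) = Σ a_i x^i, split into monomials and integrate each against ρ_sc separately.
Using ∫ x^{2j} ρ_sc = C_j = (1/(j+1)) C(2j, j) (Catalan numbers) and ∫ x^{2j+1} ρ_sc = 0 (odd monomials vanish by symmetry):
  i = 0 (even): a_0 · C_{0} = 4 · 1 = 4
  i = 1 (odd): ∫ x^1 ρ_sc = 0 (vanishes)
  i = 2 (even): a_2 · C_{1} = -1 · 1 = -1
  i = 3 (odd): ∫ x^3 ρ_sc = 0 (vanishes)
  i = 4 (even): a_4 · C_{2} = 4 · 2 = 8
  i = 5 (odd): ∫ x^5 ρ_sc = 0 (vanishes)

Summing the contributions: ∫_{−2}^{2} p(x) ρ_sc(x) dx = 4 + (-1) + 8 = 11.


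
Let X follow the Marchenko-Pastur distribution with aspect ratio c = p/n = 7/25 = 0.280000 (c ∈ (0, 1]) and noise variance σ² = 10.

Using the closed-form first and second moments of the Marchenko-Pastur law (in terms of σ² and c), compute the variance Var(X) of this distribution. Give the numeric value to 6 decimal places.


Recall the MP moments m_1 = E[X] = σ² and m_2 = E[X²] = σ⁴ (1 + c).
m_1 = E[X] = σ² = 10, so m_1² = 100.
m_2 = E[X²] = σ⁴ (1 + c) = 100 · (1 + 0.280000) = 100 · 1.280000 = 128.000000.
(Note m_2 − m_1² simplifies to c · σ⁴ = 0.280000 · 100.)

Var(X) = m_2 − m_1² = 128.000000 − 100 = 28.000000.


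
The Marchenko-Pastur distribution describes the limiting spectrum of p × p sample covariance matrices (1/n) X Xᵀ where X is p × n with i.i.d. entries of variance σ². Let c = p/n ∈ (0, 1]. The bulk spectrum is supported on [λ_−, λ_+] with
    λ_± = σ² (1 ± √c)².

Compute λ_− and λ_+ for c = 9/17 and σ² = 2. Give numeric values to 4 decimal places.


c = 9/17 = 0.529412; √c = 0.727607.
λ_− = σ² (1 − √c)² = 2 · (1 − 0.727607)² = 2 · (0.272393)² = 0.148396.
λ_+ = σ² (1 + √c)² = 2 · (1 + 0.727607)² = 2 · (1.727607)² = 5.969251.

Rounded to 4 decimal places: λ_− ≈ 0.1484, λ_+ ≈ 5.9693.


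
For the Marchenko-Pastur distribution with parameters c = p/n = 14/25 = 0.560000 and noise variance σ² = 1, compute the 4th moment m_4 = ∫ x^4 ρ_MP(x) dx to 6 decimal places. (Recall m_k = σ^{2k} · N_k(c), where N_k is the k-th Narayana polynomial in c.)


E[X⁴] = σ⁸ (1 + 6c + 6c² + c³) (fourth MP moment). With σ² = 1 (so σ⁸ = 1) and c = 14/25 = 0.560000: E[X⁴] = 1 · (1 + 6·0.560000 + 6·(0.560000)² + (0.560000)³) = 1 · 6.417216.

So E[X^4] = 6.417216.


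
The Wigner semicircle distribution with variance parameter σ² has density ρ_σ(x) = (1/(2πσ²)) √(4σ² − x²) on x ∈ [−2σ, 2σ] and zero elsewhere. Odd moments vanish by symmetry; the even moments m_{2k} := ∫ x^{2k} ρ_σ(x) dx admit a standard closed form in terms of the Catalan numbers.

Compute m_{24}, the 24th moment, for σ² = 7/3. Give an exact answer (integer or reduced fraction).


By the scaled semicircle moment identity, m_{2k} = σ^{2k} · C_k with k = 12.
C_12 = (1/(k+1)) · C(2k, k) = (1/13) · C(24, 12) = (1/13) · 2704156 = 208012.
σ^{2k} = (σ²)^k = (7/3)^12 = 13841287201/531441.

Therefore m_{24} = σ^{24} · C_12 = (13841287201/531441) · 208012 = 2879153833254412/531441.


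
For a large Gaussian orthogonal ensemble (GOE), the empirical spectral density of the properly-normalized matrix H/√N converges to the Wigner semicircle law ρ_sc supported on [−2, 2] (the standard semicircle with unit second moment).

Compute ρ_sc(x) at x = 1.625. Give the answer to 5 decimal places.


ρ_sc(x) = (1/(2π)) √(4 − x²). With x = 1.625:
  4 − x² = 4 − (1.625)² = 4 − 2.640625 = 1.359375.
  √(4 − x²) = 1.165922.
  1/(2π) = 0.159155.
  ρ_sc(1.625) = 0.159155 · 1.165922 = 0.185562.

Rounded to 5 decimal places: ρ_sc(1.625) ≈ 0.18556.


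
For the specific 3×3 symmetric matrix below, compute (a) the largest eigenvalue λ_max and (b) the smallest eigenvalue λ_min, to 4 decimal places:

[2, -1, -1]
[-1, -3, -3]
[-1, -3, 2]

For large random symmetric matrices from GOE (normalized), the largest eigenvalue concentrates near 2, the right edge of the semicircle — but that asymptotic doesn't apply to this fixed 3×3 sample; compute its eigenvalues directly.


Since M is real symmetric, all three eigenvalues are real; they are the roots of det(λI − M) = λ³ − (tr M) λ² + s λ − det M, where s is the sum of the principal 2×2 minors.
tr M = 2 + (-3) + 2 = 1.
s = (2·(-3) − (-1)²) + (2·2 − (-1)²) + ((-3)·2 − (-3)²) = -7 + 3 + (-15) = -19.
det M (expand along row 1) = 2·(-15) − (-1)·(-5) + (-1)·0 = -35.
Characteristic polynomial: λ³ − λ² − 19λ + 35 = 0.
Substitute λ = y + (tr M)/3 = y + 0.333333 to remove the quadratic term: y³ + p·y + q = 0 with p = s − (tr M)²/3 = -19.333333 and q = −2(tr M)³/27 + (tr M)·s/3 − det M = 28.592593.
Three real roots ⇒ use the trigonometric (Viète) form: r = 2√(−p/3) = 5.077182, φ = arccos(3q/(p·r)) = arccos(-0.873867) = 2.633897 rad.
y_k = r·cos(φ/3 − 2πk/3) for k = 0, 1, 2 gives y = 3.242887, 1.761765, -5.004652.
λ_k = y_k + 0.333333 gives λ = 3.5762, 2.0951, -4.6713 (check: the sum is 1.0000 = tr M).

Hence λ_max = 3.5762 and λ_min = -4.6713.


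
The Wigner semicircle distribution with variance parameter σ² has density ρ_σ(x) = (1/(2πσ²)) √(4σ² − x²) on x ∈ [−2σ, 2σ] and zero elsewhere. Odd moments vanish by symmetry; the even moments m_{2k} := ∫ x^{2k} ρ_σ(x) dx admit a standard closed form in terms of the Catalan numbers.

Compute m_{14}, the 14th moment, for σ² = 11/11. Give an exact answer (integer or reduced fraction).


By the scaled semicircle moment identity, m_{2k} = σ^{2k} · C_k with k = 7.
C_7 = (1/(k+1)) · C(2k, k) = (1/8) · C(14, 7) = (1/8) · 3432 = 429.
σ^{2k} = (σ²)^k = (11/11)^7 = 1.

Therefore m_{14} = σ^{14} · C_7 = 1 · 429 = 429.


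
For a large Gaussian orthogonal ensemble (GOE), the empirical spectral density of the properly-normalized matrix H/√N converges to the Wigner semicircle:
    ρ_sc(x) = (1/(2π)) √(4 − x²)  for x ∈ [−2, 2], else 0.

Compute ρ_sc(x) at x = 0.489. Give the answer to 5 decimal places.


ρ_sc(x) = (1/(2π)) √(4 − x²). With x = 0.489:
  4 − x² = 4 − (0.489)² = 4 − 0.239121 = 3.760879.
  √(4 − x²) = 1.939299.
  1/(2π) = 0.159155.
  ρ_sc(0.489) = 0.159155 · 1.939299 = 0.308649.

Rounded to 5 decimal places: ρ_sc(0.489) ≈ 0.30865.


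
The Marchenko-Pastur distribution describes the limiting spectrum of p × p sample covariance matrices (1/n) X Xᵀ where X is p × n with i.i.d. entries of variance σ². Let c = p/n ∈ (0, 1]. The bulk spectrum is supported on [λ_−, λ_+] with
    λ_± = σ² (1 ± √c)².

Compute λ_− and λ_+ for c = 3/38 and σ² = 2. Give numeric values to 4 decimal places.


c = 3/38 = 0.078947; √c = 0.280976.
λ_− = σ² (1 − √c)² = 2 · (1 − 0.280976)² = 2 · (0.719024)² = 1.033992.
λ_+ = σ² (1 + √c)² = 2 · (1 + 0.280976)² = 2 · (1.280976)² = 3.281798.

Rounded to 4 decimal places: λ_− ≈ 1.0340, λ_+ ≈ 3.2818.


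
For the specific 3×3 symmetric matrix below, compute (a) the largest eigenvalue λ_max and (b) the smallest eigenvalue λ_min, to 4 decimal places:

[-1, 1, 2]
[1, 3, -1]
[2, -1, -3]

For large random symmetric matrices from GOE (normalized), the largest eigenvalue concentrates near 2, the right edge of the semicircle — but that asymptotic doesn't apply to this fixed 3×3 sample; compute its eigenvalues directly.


Since M is real symmetric, all three eigenvalues are real; they are the roots of det(λI − M) = λ³ − (tr M) λ² + s λ − det M, where s is the sum of the principal 2×2 minors.
tr M = -1 + 3 + (-3) = -1.
s = ((-1)·3 − 1²) + ((-1)·(-3) − 2²) + (3·(-3) − (-1)²) = -4 + (-1) + (-10) = -15.
det M (expand along row 1) = (-1)·(-10) − 1·(-1) + 2·(-7) = -3.
Characteristic polynomial: λ³ + λ² − 15λ + 3 = 0.
Substitute λ = y + (tr M)/3 = y − 0.333333 to remove the quadratic term: y³ + p·y + q = 0 with p = s − (tr M)²/3 = -15.333333 and q = −2(tr M)³/27 + (tr M)·s/3 − det M = 8.074074.
Three real roots ⇒ use the trigonometric (Viète) form: r = 2√(−p/3) = 4.521553, φ = arccos(3q/(p·r)) = arccos(-0.349373) = 1.927699 rad.
y_k = r·cos(φ/3 − 2πk/3) for k = 0, 1, 2 gives y = 3.619777, 0.536649, -4.156427.
λ_k = y_k − 0.333333 gives λ = 3.2864, 0.2033, -4.4898 (check: the sum is -1.0000 = tr M).

Hence λ_max = 3.2864 and λ_min = -4.4898.


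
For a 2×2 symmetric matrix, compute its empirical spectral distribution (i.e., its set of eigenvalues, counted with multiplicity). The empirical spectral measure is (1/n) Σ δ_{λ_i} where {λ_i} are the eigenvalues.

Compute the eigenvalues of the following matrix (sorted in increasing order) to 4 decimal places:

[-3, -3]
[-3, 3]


Since M is real symmetric, both eigenvalues are real; they are the roots of det(λI − M) = λ² − (tr M) λ + det M.
tr M = -3 + 3 = 0.
det M = (-3)·3 − (-3)² = -9 − 9 = -18.
Characteristic polynomial: λ² − 18 = 0.
Discriminant Δ = (tr M)² − 4·det M = 0 − (-72) = 72; √Δ = 8.485281.
λ = (tr M ± √Δ)/2 = (0 ± 8.485281)/2, giving (tr M − √Δ)/2 = -4.2426 and (tr M + √Δ)/2 = 4.2426.

Eigenvalues sorted in increasing order: [-4.2426, 4.2426].


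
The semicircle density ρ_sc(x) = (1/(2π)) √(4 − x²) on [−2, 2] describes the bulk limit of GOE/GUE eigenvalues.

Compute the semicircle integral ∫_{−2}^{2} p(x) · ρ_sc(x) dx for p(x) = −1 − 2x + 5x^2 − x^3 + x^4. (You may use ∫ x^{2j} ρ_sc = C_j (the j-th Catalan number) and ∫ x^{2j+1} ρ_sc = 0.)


Write p(x) = Σ a_i x^i, split into monomials and integrate each against ρ_sc separately.
Using ∫ x^{2j} ρ_sc = C_j = (1/(j+1)) C(2j, j) (Catalan numbers) and ∫ x^{2j+1} ρ_sc = 0 (odd monomials vanish by symmetry):
  i = 0 (even): a_0 · C_{0} = -1 · 1 = -1
  i = 1 (odd): ∫ x^1 ρ_sc = 0 (vanishes)
  i = 2 (even): a_2 · C_{1} = 5 · 1 = 5
  i = 3 (odd): ∫ x^3 ρ_sc = 0 (vanishes)
  i = 4 (even): a_4 · C_{2} = 1 · 2 = 2

Summing the contributions: ∫_{−2}^{2} p(x) ρ_sc(x) dx = (-1) + 5 + 2 = 6.


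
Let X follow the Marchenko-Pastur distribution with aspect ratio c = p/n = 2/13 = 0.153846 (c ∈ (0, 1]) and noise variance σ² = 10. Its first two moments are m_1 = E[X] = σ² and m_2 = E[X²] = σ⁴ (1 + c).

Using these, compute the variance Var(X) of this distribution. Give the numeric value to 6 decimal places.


m_1 = E[X] = σ² = 10, so m_1² = 100.
m_2 = E[X²] = σ⁴ (1 + c) = 100 · (1 + 0.153846) = 100 · 1.153846 = 115.384615.
(Note m_2 − m_1² simplifies to c · σ⁴ = 0.153846 · 100.)

Var(X) = m_2 − m_1² = 115.384615 − 100 = 15.384615.


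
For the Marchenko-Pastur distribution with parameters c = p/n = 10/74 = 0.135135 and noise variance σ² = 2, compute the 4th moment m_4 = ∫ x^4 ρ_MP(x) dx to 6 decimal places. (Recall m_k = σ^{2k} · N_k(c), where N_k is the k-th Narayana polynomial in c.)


E[X⁴] = σ⁸ (1 + 6c + 6c² + c³) (fourth MP moment). With σ² = 2 (so σ⁸ = 16) and c = 10/74 = 0.135135: E[X⁴] = 16 · (1 + 6·0.135135 + 6·(0.135135)² + (0.135135)³) = 16 · 1.922848.

So E[X^4] = 30.765562.


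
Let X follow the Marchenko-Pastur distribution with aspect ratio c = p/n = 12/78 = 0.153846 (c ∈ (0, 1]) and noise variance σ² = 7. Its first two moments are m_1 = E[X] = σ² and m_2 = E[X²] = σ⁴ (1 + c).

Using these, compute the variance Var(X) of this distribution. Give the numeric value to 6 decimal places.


m_1 = E[X] = σ² = 7, so m_1² = 49.
m_2 = E[X²] = σ⁴ (1 + c) = 49 · (1 + 0.153846) = 49 · 1.153846 = 56.538462.
(Note m_2 − m_1² simplifies to c · σ⁴ = 0.153846 · 49.)

Var(X) = m_2 − m_1² = 56.538462 − 49 = 7.538462.


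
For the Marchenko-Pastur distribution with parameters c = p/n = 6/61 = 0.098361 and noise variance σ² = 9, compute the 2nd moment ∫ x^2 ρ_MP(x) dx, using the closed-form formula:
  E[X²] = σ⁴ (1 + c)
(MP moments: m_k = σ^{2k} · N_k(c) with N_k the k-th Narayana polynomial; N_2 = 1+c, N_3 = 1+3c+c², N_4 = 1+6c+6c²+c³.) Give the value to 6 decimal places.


E[X²] = σ⁴ (1 + c) (second MP moment). With σ² = 9 (so σ⁴ = 81) and c = 6/61 = 0.098361: E[X²] = 81 · (1 + 0.098361) = 81 · 1.098361.

So E[X^2] = 88.967213.


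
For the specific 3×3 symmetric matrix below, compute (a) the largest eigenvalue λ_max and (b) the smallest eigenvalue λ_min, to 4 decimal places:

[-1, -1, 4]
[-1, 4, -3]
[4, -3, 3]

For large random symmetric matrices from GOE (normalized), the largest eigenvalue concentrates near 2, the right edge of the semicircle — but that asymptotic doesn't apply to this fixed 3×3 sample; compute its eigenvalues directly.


Since M is real symmetric, all three eigenvalues are real; they are the roots of det(λI − M) = λ³ − (tr M) λ² + s λ − det M, where s is the sum of the principal 2×2 minors.
tr M = -1 + 4 + 3 = 6.
s = ((-1)·4 − (-1)²) + ((-1)·3 − 4²) + (4·3 − (-3)²) = -5 + (-19) + 3 = -21.
det M (expand along row 1) = (-1)·3 − (-1)·9 + 4·(-13) = -46.
Characteristic polynomial: λ³ − 6λ² − 21λ + 46 = 0.
Substitute λ = y + (tr M)/3 = y + 2.000000 to remove the quadratic term: y³ + p·y + q = 0 with p = s − (tr M)²/3 = -33.000000 and q = −2(tr M)³/27 + (tr M)·s/3 − det M = -12.000000.
Three real roots ⇒ use the trigonometric (Viète) form: r = 2√(−p/3) = 6.633250, φ = arccos(3q/(p·r)) = arccos(0.164461) = 1.405585 rad.
y_k = r·cos(φ/3 − 2πk/3) for k = 0, 1, 2 gives y = 5.918410, -0.365111, -5.553298.
λ_k = y_k + 2.000000 gives λ = 7.9184, 1.6349, -3.5533 (check: the sum is 6.0000 = tr M).

Hence λ_max = 7.9184 and λ_min = -3.5533.


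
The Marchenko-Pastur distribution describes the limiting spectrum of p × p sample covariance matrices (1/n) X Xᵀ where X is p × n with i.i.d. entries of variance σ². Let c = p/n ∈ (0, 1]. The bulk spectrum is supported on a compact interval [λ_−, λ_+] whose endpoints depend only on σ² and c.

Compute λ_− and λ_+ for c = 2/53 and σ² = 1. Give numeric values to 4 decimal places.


c = 2/53 = 0.037736; √c = 0.194257.
λ_− = σ² (1 − √c)² = 1 · (1 − 0.194257)² = 1 · (0.805743)² = 0.649222.
λ_+ = σ² (1 + √c)² = 1 · (1 + 0.194257)² = 1 · (1.194257)² = 1.426250.

Rounded to 4 decimal places: λ_− ≈ 0.6492, λ_+ ≈ 1.4263.


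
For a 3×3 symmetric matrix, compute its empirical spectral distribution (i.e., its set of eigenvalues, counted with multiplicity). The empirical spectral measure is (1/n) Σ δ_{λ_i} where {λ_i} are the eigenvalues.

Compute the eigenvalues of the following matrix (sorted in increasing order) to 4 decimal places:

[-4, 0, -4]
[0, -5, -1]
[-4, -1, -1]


Since M is real symmetric, all three eigenvalues are real; they are the roots of det(λI − M) = λ³ − (tr M) λ² + s λ − det M, where s is the sum of the principal 2×2 minors.
tr M = -4 + (-5) + (-1) = -10.
s = ((-4)·(-5) − 0²) + ((-4)·(-1) − (-4)²) + ((-5)·(-1) − (-1)²) = 20 + (-12) + 4 = 12.
det M (expand along row 1) = (-4)·4 − 0·(-4) + (-4)·(-20) = 64.
Characteristic polynomial: λ³ + 10λ² + 12λ − 64 = 0.
Substitute λ = y + (tr M)/3 = y − 3.333333 to remove the quadratic term: y³ + p·y + q = 0 with p = s − (tr M)²/3 = -21.333333 and q = −2(tr M)³/27 + (tr M)·s/3 − det M = -29.925926.
Three real roots ⇒ use the trigonometric (Viète) form: r = 2√(−p/3) = 5.333333, φ = arccos(3q/(p·r)) = arccos(0.789062) = 0.661515 rad.
y_k = r·cos(φ/3 − 2πk/3) for k = 0, 1, 2 gives y = 5.204198, -1.591864, -3.612334.
λ_k = y_k − 3.333333 gives λ = 1.8709, -4.9252, -6.9457 (check: the sum is -10.0000 = tr M).

Eigenvalues sorted in increasing order: [-6.9457, -4.9252, 1.8709].


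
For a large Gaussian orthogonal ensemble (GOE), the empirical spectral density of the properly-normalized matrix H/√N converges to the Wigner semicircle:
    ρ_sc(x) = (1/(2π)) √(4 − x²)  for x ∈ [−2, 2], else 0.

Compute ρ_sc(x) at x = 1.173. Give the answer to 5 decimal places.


ρ_sc(x) = (1/(2π)) √(4 − x²). With x = 1.173:
  4 − x² = 4 − (1.173)² = 4 − 1.375929 = 2.624071.
  √(4 − x²) = 1.619898.
  1/(2π) = 0.159155.
  ρ_sc(1.173) = 0.159155 · 1.619898 = 0.257815.

Rounded to 5 decimal places: ρ_sc(1.173) ≈ 0.25781.


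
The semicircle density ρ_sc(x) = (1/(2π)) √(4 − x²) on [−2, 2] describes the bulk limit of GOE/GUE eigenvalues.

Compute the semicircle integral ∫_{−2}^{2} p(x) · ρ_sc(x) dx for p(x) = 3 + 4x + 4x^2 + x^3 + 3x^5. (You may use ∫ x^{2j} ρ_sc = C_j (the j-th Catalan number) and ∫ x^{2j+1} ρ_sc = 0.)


Write p(x) = Σ a_i x^i, split into monomials and integrate each against ρ_sc separately.
Using ∫ x^{2j} ρ_sc = C_j = (1/(j+1)) C(2j, j) (Catalan numbers) and ∫ x^{2j+1} ρ_sc = 0 (odd monomials vanish by symmetry):
  i = 0 (even): a_0 · C_{0} = 3 · 1 = 3
  i = 1 (odd): ∫ x^1 ρ_sc = 0 (vanishes)
  i = 2 (even): a_2 · C_{1} = 4 · 1 = 4
  i = 3 (odd): ∫ x^3 ρ_sc = 0 (vanishes)
  i = 5 (odd): ∫ x^5 ρ_sc = 0 (vanishes)

Summing the contributions: ∫_{−2}^{2} p(x) ρ_sc(x) dx = 3 + 4 = 7.


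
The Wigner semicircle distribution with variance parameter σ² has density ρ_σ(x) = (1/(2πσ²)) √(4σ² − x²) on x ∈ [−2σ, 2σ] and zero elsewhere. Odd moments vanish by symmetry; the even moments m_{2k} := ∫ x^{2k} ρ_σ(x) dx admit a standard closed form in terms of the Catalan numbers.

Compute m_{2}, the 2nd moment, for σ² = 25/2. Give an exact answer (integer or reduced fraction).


By the scaled semicircle moment identity, m_{2k} = σ^{2k} · C_k with k = 1.
C_1 = (1/(k+1)) · C(2k, k) = (1/2) · C(2, 1) = (1/2) · 2 = 1.
σ^{2k} = (σ²)^k = (25/2)^1 = 25/2.

Therefore m_{2} = σ^{2} · C_1 = (25/2) · 1 = 25/2.


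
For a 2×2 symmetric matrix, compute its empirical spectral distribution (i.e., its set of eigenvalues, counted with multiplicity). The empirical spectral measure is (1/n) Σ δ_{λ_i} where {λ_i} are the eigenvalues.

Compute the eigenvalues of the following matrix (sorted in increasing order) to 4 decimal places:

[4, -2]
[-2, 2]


Since M is real symmetric, both eigenvalues are real; they are the roots of det(λI − M) = λ² − (tr M) λ + det M.
tr M = 4 + 2 = 6.
det M = 4·2 − (-2)² = 8 − 4 = 4.
Characteristic polynomial: λ² − 6λ + 4 = 0.
Discriminant Δ = (tr M)² − 4·det M = 36 − 16 = 20; √Δ = 4.472136.
λ = (tr M ± √Δ)/2 = (6 ± 4.472136)/2, giving (tr M − √Δ)/2 = 0.7639 and (tr M + √Δ)/2 = 5.2361.

Eigenvalues sorted in increasing order: [0.7639, 5.2361].


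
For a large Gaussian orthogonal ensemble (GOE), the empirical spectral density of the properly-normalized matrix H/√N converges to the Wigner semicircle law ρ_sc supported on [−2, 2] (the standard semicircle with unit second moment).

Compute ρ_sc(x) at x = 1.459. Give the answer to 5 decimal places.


ρ_sc(x) = (1/(2π)) √(4 − x²). With x = 1.459:
  4 − x² = 4 − (1.459)² = 4 − 2.128681 = 1.871319.
  √(4 − x²) = 1.367962.
  1/(2π) = 0.159155.
  ρ_sc(1.459) = 0.159155 · 1.367962 = 0.217718.

Rounded to 5 decimal places: ρ_sc(1.459) ≈ 0.21772.


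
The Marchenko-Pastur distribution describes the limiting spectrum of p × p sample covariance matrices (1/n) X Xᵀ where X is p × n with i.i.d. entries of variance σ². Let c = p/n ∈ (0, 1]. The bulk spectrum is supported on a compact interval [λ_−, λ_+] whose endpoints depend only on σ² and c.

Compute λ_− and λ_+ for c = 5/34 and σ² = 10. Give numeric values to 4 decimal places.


c = 5/34 = 0.147059; √c = 0.383482.
λ_− = σ² (1 − √c)² = 10 · (1 − 0.383482)² = 10 · (0.616518)² = 3.800938.
λ_+ = σ² (1 + √c)² = 10 · (1 + 0.383482)² = 10 · (1.383482)² = 19.140238.

Rounded to 4 decimal places: λ_− ≈ 3.8009, λ_+ ≈ 19.1402.


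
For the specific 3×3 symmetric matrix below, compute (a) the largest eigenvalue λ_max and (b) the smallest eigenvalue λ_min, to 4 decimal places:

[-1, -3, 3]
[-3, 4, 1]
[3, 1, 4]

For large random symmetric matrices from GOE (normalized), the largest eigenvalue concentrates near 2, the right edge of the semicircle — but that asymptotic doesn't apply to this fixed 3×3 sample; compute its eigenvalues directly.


Since M is real symmetric, all three eigenvalues are real; they are the roots of det(λI − M) = λ³ − (tr M) λ² + s λ − det M, where s is the sum of the principal 2×2 minors.
tr M = -1 + 4 + 4 = 7.
s = ((-1)·4 − (-3)²) + ((-1)·4 − 3²) + (4·4 − 1²) = -13 + (-13) + 15 = -11.
det M (expand along row 1) = (-1)·15 − (-3)·(-15) + 3·(-15) = -105.
Characteristic polynomial: λ³ − 7λ² − 11λ + 105 = 0.
Substitute λ = y + (tr M)/3 = y + 2.333333 to remove the quadratic term: y³ + p·y + q = 0 with p = s − (tr M)²/3 = -27.333333 and q = −2(tr M)³/27 + (tr M)·s/3 − det M = 53.925926.
Three real roots ⇒ use the trigonometric (Viète) form: r = 2√(−p/3) = 6.036923, φ = arccos(3q/(p·r)) = arccos(-0.980416) = 2.943362 rad.
y_k = r·cos(φ/3 − 2πk/3) for k = 0, 1, 2 gives y = 3.357082, 2.666667, -6.023749.
λ_k = y_k + 2.333333 gives λ = 5.6904, 5.0000, -3.6904 (check: the sum is 7.0000 = tr M).

Hence λ_max = 5.6904 and λ_min = -3.6904.


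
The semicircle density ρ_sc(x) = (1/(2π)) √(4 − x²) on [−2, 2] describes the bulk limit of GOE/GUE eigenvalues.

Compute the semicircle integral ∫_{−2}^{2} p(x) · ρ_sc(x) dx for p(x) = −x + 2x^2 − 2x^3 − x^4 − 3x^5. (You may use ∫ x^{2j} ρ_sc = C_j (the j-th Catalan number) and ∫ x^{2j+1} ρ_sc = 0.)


Write p(x) = Σ a_i x^i, split into monomials and integrate each against ρ_sc separately.
Using ∫ x^{2j} ρ_sc = C_j = (1/(j+1)) C(2j, j) (Catalan numbers) and ∫ x^{2j+1} ρ_sc = 0 (odd monomials vanish by symmetry):
  i = 1 (odd): ∫ x^1 ρ_sc = 0 (vanishes)
  i = 2 (even): a_2 · C_{1} = 2 · 1 = 2
  i = 3 (odd): ∫ x^3 ρ_sc = 0 (vanishes)
  i = 4 (even): a_4 · C_{2} = -1 · 2 = -2
  i = 5 (odd): ∫ x^5 ρ_sc = 0 (vanishes)

Summing the contributions: ∫_{−2}^{2} p(x) ρ_sc(x) dx = 2 + (-2) = 0.


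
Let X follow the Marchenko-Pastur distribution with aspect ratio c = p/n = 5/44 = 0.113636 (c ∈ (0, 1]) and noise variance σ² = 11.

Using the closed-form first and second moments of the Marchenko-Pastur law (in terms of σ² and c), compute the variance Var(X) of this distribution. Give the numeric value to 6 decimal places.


Recall the MP moments m_1 = E[X] = σ² and m_2 = E[X²] = σ⁴ (1 + c).
m_1 = E[X] = σ² = 11, so m_1² = 121.
m_2 = E[X²] = σ⁴ (1 + c) = 121 · (1 + 0.113636) = 121 · 1.113636 = 134.750000.
(Note m_2 − m_1² simplifies to c · σ⁴ = 0.113636 · 121.)

Var(X) = m_2 − m_1² = 134.750000 − 121 = 13.750000.


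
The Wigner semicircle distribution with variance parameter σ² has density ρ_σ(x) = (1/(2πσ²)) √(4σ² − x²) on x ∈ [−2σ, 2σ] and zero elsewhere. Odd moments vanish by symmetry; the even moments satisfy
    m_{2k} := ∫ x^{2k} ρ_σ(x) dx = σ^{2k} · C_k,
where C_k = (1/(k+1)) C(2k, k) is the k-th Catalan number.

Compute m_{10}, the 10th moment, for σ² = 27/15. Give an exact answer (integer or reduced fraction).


By the scaled semicircle moment identity, m_{2k} = σ^{2k} · C_k with k = 5.
C_5 = (1/(k+1)) · C(2k, k) = (1/6) · C(10, 5) = (1/6) · 252 = 42.
σ^{2k} = (σ²)^k = (27/15)^5 = 59049/3125.

Therefore m_{10} = σ^{10} · C_5 = (59049/3125) · 42 = 2480058/3125.


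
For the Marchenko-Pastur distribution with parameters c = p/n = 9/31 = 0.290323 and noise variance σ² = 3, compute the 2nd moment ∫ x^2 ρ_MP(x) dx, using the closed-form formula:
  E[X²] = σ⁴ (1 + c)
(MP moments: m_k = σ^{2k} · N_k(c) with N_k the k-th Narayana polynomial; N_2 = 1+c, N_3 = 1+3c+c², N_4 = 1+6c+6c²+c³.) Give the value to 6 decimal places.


E[X²] = σ⁴ (1 + c) (second MP moment). With σ² = 3 (so σ⁴ = 9) and c = 9/31 = 0.290323: E[X²] = 9 · (1 + 0.290323) = 9 · 1.290323.

So E[X^2] = 11.612903.


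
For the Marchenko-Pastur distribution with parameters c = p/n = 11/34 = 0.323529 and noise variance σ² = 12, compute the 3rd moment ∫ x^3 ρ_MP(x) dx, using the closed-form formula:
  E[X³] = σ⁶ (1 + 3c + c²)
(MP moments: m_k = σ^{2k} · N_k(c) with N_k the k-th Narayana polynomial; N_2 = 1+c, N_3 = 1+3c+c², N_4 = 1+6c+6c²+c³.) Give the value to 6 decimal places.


E[X³] = σ⁶ (1 + 3c + c²) (third MP moment). With σ² = 12 (so σ⁶ = 1728) and c = 11/34 = 0.323529: E[X³] = 1728 · (1 + 3·0.323529 + (0.323529)²) = 1728 · 2.075260.

So E[X^3] = 3586.048443.


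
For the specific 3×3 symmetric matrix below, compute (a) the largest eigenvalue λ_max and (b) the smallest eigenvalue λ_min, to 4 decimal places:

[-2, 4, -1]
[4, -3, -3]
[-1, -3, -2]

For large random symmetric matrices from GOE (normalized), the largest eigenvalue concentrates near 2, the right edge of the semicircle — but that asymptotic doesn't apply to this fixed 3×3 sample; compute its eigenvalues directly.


Since M is real symmetric, all three eigenvalues are real; they are the roots of det(λI − M) = λ³ − (tr M) λ² + s λ − det M, where s is the sum of the principal 2×2 minors.
tr M = -2 + (-3) + (-2) = -7.
s = ((-2)·(-3) − 4²) + ((-2)·(-2) − (-1)²) + ((-3)·(-2) − (-3)²) = -10 + 3 + (-3) = -10.
det M (expand along row 1) = (-2)·(-3) − 4·(-11) + (-1)·(-15) = 65.
Characteristic polynomial: λ³ + 7λ² − 10λ − 65 = 0.
Substitute λ = y + (tr M)/3 = y − 2.333333 to remove the quadratic term: y³ + p·y + q = 0 with p = s − (tr M)²/3 = -26.333333 and q = −2(tr M)³/27 + (tr M)·s/3 − det M = -16.259259.
Three real roots ⇒ use the trigonometric (Viète) form: r = 2√(−p/3) = 5.925463, φ = arccos(3q/(p·r)) = arccos(0.312604) = 1.252864 rad.
y_k = r·cos(φ/3 − 2πk/3) for k = 0, 1, 2 gives y = 5.416207, -0.626791, -4.789416.
λ_k = y_k − 2.333333 gives λ = 3.0829, -2.9601, -7.1227 (check: the sum is -7.0000 = tr M).

Hence λ_max = 3.0829 and λ_min = -7.1227.


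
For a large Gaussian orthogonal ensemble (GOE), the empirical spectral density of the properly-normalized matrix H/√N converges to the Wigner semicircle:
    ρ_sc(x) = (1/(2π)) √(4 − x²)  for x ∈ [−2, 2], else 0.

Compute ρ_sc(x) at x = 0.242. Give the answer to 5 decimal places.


ρ_sc(x) = (1/(2π)) √(4 − x²). With x = 0.242:
  4 − x² = 4 − (0.242)² = 4 − 0.058564 = 3.941436.
  √(4 − x²) = 1.985305.
  1/(2π) = 0.159155.
  ρ_sc(0.242) = 0.159155 · 1.985305 = 0.315971.

Rounded to 5 decimal places: ρ_sc(0.242) ≈ 0.31597.


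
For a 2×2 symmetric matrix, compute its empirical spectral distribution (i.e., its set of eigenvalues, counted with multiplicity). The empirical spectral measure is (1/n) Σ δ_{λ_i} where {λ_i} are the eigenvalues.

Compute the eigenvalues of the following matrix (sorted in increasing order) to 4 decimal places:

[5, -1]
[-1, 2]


Since M is real symmetric, both eigenvalues are real; they are the roots of det(λI − M) = λ² − (tr M) λ + det M.
tr M = 5 + 2 = 7.
det M = 5·2 − (-1)² = 10 − 1 = 9.
Characteristic polynomial: λ² − 7λ + 9 = 0.
Discriminant Δ = (tr M)² − 4·det M = 49 − 36 = 13; √Δ = 3.605551.
λ = (tr M ± √Δ)/2 = (7 ± 3.605551)/2, giving (tr M − √Δ)/2 = 1.6972 and (tr M + √Δ)/2 = 5.3028.

Eigenvalues sorted in increasing order: [1.6972, 5.3028].
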